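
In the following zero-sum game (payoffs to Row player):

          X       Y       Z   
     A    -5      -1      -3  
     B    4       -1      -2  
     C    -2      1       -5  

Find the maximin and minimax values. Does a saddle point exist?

Maximin = -2, Minimax = -2, Saddle: True

Work:
Row minimums: [-5, -2, -5] → maximin = -2
Column maximums: [4, 1, -2] → minimax = -2
Saddle point exists! Game value = -2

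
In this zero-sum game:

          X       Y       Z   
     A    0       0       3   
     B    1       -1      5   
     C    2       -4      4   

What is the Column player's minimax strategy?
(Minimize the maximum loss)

Column should play Y, value = 0

Work:
Column player minimizes Row's maximum payoff:
Column X: max payoff to Row = 2
Column Y: max payoff to Row = 0
Column Z: max payoff to Row = 5
Minimum is 0, achieved by column Y.
Minimax strategy: Y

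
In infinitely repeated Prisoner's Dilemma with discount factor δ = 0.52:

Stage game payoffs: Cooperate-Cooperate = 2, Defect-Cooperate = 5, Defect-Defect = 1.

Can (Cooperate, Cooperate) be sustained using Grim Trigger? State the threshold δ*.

δ* = 0.75; since δ = 0.52 < 0.75, cooperation cannot be sustained

Work:
For Grim Trigger:
Cooperate forever: 2/(1-δ)
Defect then punished: 5 + 1·δ/(1-δ)
Need: 2/(1-δ) ≥ 5 + 1·δ/(1-δ)
Solving: δ ≥ (T-R)/(T-P) = (5-2)/(5-1) = 0.75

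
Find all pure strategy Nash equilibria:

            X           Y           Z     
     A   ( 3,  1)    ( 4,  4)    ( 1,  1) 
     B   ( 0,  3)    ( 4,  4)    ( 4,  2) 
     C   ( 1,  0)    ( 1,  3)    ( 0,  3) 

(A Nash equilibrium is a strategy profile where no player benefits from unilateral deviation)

Nash equilibrium: (A, Y), (B, Y)

Work:
Best responses:
  P1 vs X: payoffs [3, 0, 1] → best response A (payoff 3)
  P1 vs Y: payoffs [4, 4, 1] → best response A/B (payoff 4)
  P1 vs Z: payoffs [1, 4, 0] → best response B (payoff 4)
  P2 vs A: payoffs [1, 4, 1] → best response Y (payoff 4)
  P2 vs B: payoffs [3, 4, 2] → best response Y (payoff 4)
  P2 vs C: payoffs [0, 3, 3] → best response Y/Z (payoff 3)
Mutual best responses: (A,Y), (B,Y) → Nash equilibria.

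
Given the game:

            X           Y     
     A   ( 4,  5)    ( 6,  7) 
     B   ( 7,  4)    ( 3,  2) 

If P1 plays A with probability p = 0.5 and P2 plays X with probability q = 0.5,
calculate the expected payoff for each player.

E[P1] = 5.0, E[P2] = 4.5

Work:
E[P1] = p·q·π₁(A,X) + p·(1-q)·π₁(A,Y) + (1-p)·q·π₁(B,X) + (1-p)·(1-q)·π₁(B,Y)
= 0.5·0.5·4 + 0.5·0.5·6 + 0.5·0.5·7 + 0.5·0.5·3
= 5.0

E[P2] = 4.5 (similar calculation)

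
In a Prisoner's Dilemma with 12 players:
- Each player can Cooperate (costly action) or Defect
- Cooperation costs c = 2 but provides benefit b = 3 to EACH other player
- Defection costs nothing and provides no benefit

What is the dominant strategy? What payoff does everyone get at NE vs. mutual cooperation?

Dominant: Defect; NE payoff = 0; Coop payoff = 31

Work:
Defect dominates (saves cost c = 2, benefit to others is external)
NE: All defect → everyone gets 0
If all cooperate: each receives (11)×3 - 2 = 31
Social dilemma: 31 > 0 but NE gives 0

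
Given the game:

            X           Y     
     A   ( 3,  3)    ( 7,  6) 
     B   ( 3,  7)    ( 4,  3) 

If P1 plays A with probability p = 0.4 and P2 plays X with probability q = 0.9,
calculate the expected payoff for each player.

E[P1] = 3.22, E[P2] = 5.28

Work:
E[P1] = p·q·π₁(A,X) + p·(1-q)·π₁(A,Y) + (1-p)·q·π₁(B,X) + (1-p)·(1-q)·π₁(B,Y)
= 0.4·0.9·3 + 0.4·0.1·7 + 0.6·0.9·3 + 0.6·0.1·4
= 3.22

E[P2] = 5.28 (similar calculation)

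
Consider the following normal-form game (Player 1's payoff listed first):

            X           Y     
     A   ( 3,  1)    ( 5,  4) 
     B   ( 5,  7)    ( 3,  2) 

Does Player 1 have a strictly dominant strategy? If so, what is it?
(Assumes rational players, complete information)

No strictly dominant strategy exists for Player 1

Work:
A strategy strictly dominates another if it gives a strictly higher payoff against every opponent action. Compare each pair of P1's strategies column-by-column:
  A vs B: [3 vs 5, 5 vs 3] → A does not strictly dominate B (column X: 3 ≤ 5)
  B vs A: [5 vs 3, 3 vs 5] → B does not strictly dominate A (column Y: 3 ≤ 5)
No single strategy strictly dominates all others → no strictly dominant strategy.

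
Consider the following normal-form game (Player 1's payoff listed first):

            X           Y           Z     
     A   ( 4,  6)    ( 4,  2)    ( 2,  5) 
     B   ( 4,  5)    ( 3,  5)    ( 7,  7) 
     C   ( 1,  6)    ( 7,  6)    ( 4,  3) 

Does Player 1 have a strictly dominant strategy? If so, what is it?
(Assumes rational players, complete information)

No strictly dominant strategy exists for Player 1

Work:
A strategy strictly dominates another if it gives a strictly higher payoff against every opponent action. Compare each pair of P1's strategies column-by-column:
  A vs B: [4 vs 4, 4 vs 3, 2 vs 7] → A does not strictly dominate B (column X: 4 ≤ 4)
  A vs C: [4 vs 1, 4 vs 7, 2 vs 4] → A does not strictly dominate C (column Y: 4 ≤ 7)
  B vs A: [4 vs 4, 3 vs 4, 7 vs 2] → B does not strictly dominate A (column X: 4 ≤ 4)
  B vs C: [4 vs 1, 3 vs 7, 7 vs 4] → B does not strictly dominate C (column Y: 3 ≤ 7)
  C vs A: [1 vs 4, 7 vs 4, 4 vs 2] → C does not strictly dominate A (column X: 1 ≤ 4)
  C vs B: [1 vs 4, 7 vs 3, 4 vs 7] → C does not strictly dominate B (column X: 1 ≤ 4)
No single strategy strictly dominates all others → no strictly dominant strategy.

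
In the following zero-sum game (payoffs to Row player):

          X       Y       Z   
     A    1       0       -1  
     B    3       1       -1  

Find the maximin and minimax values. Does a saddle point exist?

Maximin = -1, Minimax = -1, Saddle: True

Work:
Row minimums: [-1, -1] → maximin = -1
Column maximums: [3, 1, -1] → minimax = -1
Saddle point exists! Game value = -1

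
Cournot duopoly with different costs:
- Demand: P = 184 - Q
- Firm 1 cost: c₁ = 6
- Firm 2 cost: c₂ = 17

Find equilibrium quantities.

q₁* = 63.0, q₂* = 52.0

Work:
Reaction: q₁ = (184 - 6 - q₂)/2
Reaction: q₂ = (184 - 17 - q₁)/2
Solve simultaneously:
q₁* = (184 - 2×6 + 17)/3 = 63.0
q₂* = (184 - 2×17 + 6)/3 = 52.0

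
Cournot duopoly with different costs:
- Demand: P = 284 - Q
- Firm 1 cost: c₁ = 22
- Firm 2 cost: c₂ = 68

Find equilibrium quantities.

q₁* = 102.67, q₂* = 56.67

Work:
Reaction: q₁ = (284 - 22 - q₂)/2
Reaction: q₂ = (284 - 68 - q₁)/2
Solve simultaneously:
q₁* = (284 - 2×22 + 68)/3 = 102.67
q₂* = (284 - 2×68 + 22)/3 = 56.67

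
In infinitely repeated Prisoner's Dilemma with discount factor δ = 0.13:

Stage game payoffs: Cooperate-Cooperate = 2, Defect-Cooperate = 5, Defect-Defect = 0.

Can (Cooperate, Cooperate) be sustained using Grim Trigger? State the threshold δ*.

δ* = 0.6; since δ = 0.13 < 0.6, cooperation cannot be sustained

Work:
For Grim Trigger:
Cooperate forever: 2/(1-δ)
Defect then punished: 5 + 0·δ/(1-δ)
Need: 2/(1-δ) ≥ 5 + 0·δ/(1-δ)
Solving: δ ≥ (T-R)/(T-P) = (5-2)/(5-0) = 0.6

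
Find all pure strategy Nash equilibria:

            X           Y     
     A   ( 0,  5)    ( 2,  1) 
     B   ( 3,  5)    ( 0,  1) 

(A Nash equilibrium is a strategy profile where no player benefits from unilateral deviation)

Nash equilibrium: (B, X)

Work:
Best responses:
  P1 vs X: payoffs [0, 3] → best response B (payoff 3)
  P1 vs Y: payoffs [2, 0] → best response A (payoff 2)
  P2 vs A: payoffs [5, 1] → best response X (payoff 5)
  P2 vs B: payoffs [5, 1] → best response X (payoff 5)
Mutual best responses: (B,X) → Nash equilibria.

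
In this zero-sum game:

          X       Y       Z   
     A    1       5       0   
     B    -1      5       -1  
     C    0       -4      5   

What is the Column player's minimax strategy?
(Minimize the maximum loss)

Column should play X, value = 1

Work:
Column player minimizes Row's maximum payoff:
Column X: max payoff to Row = 1
Column Y: max payoff to Row = 5
Column Z: max payoff to Row = 5
Minimum is 1, achieved by column X.
Minimax strategy: X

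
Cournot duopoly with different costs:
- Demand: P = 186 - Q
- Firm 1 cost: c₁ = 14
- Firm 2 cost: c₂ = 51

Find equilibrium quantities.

q₁* = 69.67, q₂* = 32.67

Work:
Reaction: q₁ = (186 - 14 - q₂)/2
Reaction: q₂ = (186 - 51 - q₁)/2
Solve simultaneously:
q₁* = (186 - 2×14 + 51)/3 = 69.67
q₂* = (186 - 2×51 + 14)/3 = 32.67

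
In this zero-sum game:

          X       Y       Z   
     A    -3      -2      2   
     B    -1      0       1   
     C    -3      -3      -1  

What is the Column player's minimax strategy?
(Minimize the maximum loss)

Column should play X, value = -1

Work:
Column player minimizes Row's maximum payoff:
Column X: max payoff to Row = -1
Column Y: max payoff to Row = 0
Column Z: max payoff to Row = 2
Minimum is -1, achieved by column X.
Minimax strategy: X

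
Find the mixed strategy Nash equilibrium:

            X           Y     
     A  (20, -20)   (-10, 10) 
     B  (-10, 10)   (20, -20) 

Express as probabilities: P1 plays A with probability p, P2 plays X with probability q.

p = 0.5, q = 0.5

Work:
Find probabilities that make opponent indifferent:
P2 chooses q to make P1 indifferent between A and B
P1 chooses p to make P2 indifferent between X and Y
Mixed NE: P1 plays (A: 0.5, B: 0.5), P2 plays (X: 0.5, Y: 0.5)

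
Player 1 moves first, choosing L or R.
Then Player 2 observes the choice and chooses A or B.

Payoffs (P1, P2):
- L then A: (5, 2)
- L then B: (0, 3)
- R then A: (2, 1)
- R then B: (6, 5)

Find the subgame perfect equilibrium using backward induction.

P1 plays R, P2 plays B after L and B after R; Payoff (6, 5)

Work:
Backward induction:
After L: P2 chooses B → P1 gets 0
After R: P2 chooses B → P1 gets 6
P1 chooses R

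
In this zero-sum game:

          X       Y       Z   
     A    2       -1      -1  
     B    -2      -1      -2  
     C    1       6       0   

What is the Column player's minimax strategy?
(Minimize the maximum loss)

Column should play Z, value = 0

Work:
Column player minimizes Row's maximum payoff:
Column X: max payoff to Row = 2
Column Y: max payoff to Row = 6
Column Z: max payoff to Row = 0
Minimum is 0, achieved by column Z.
Minimax strategy: Z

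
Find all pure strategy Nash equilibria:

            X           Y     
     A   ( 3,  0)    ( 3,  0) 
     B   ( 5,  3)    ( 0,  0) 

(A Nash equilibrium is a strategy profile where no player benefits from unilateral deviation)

Nash equilibrium: (A, Y), (B, X)

Work:
Best responses:
  P1 vs X: payoffs [3, 5] → best response B (payoff 5)
  P1 vs Y: payoffs [3, 0] → best response A (payoff 3)
  P2 vs A: payoffs [0, 0] → best response X/Y (payoff 0)
  P2 vs B: payoffs [3, 0] → best response X (payoff 3)
Mutual best responses: (A,Y), (B,X) → Nash equilibria.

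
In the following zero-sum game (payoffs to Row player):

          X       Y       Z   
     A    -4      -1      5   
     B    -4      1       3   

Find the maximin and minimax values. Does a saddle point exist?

Maximin = -4, Minimax = -4, Saddle: True

Work:
Row minimums: [-4, -4] → maximin = -4
Column maximums: [-4, 1, 5] → minimax = -4
Saddle point exists! Game value = -4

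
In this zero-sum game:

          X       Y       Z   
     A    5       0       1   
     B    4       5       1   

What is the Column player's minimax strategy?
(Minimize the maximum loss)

Column should play Z, value = 1

Work:
Column player minimizes Row's maximum payoff:
Column X: max payoff to Row = 5
Column Y: max payoff to Row = 5
Column Z: max payoff to Row = 1
Minimum is 1, achieved by column Z.
Minimax strategy: Z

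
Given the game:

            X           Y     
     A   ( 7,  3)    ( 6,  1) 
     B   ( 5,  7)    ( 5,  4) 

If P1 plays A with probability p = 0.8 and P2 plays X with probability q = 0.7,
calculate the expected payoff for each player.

E[P1] = 6.36, E[P2] = 3.14

Work:
E[P1] = p·q·π₁(A,X) + p·(1-q)·π₁(A,Y) + (1-p)·q·π₁(B,X) + (1-p)·(1-q)·π₁(B,Y)
= 0.8·0.7·7 + 0.8·0.3·6 + 0.2·0.7·5 + 0.2·0.3·5
= 6.36

E[P2] = 3.14 (similar calculation)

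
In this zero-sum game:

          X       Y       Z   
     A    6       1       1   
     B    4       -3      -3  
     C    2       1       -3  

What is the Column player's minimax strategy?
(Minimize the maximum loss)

Column should play Y or Z (all achieve the minimum), value = 1

Work:
Column player minimizes Row's maximum payoff:
Column X: max payoff to Row = 6
Column Y: max payoff to Row = 1
Column Z: max payoff to Row = 1
Minimum is 1, achieved by columns Y, Z (tied).
Each of Y or Z is a minimax strategy.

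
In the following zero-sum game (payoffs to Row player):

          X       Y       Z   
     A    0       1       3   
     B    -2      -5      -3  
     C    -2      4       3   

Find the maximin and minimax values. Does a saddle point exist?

Maximin = 0, Minimax = 0, Saddle: True

Work:
Row minimums: [0, -5, -2] → maximin = 0
Column maximums: [0, 4, 3] → minimax = 0
Saddle point exists! Game value = 0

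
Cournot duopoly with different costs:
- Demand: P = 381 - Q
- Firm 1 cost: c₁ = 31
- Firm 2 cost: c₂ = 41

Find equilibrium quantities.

q₁* = 120.0, q₂* = 110.0

Work:
Reaction: q₁ = (381 - 31 - q₂)/2
Reaction: q₂ = (381 - 41 - q₁)/2
Solve simultaneously:
q₁* = (381 - 2×31 + 41)/3 = 120.0
q₂* = (381 - 2×41 + 31)/3 = 110.0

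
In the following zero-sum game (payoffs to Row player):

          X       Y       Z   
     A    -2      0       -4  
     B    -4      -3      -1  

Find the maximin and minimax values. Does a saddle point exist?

Maximin = -4, Minimax = -2, Saddle: False

Work:
Row minimums: [-4, -4] → maximin = -4
Column maximums: [-2, 0, -1] → minimax = -2
No saddle point (maximin ≠ minimax). Mixed strategy needed.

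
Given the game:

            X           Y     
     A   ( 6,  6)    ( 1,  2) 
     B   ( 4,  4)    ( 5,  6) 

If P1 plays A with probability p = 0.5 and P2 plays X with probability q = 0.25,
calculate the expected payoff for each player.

E[P1] = 3.5, E[P2] = 4.25

Work:
E[P1] = p·q·π₁(A,X) + p·(1-q)·π₁(A,Y) + (1-p)·q·π₁(B,X) + (1-p)·(1-q)·π₁(B,Y)
= 0.5·0.25·6 + 0.5·0.75·1 + 0.5·0.25·4 + 0.5·0.75·5
= 3.5

E[P2] = 4.25 (similar calculation)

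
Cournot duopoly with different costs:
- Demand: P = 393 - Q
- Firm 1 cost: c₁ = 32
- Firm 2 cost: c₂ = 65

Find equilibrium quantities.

q₁* = 131.33, q₂* = 98.33

Work:
Reaction: q₁ = (393 - 32 - q₂)/2
Reaction: q₂ = (393 - 65 - q₁)/2
Solve simultaneously:
q₁* = (393 - 2×32 + 65)/3 = 131.33
q₂* = (393 - 2×65 + 32)/3 = 98.33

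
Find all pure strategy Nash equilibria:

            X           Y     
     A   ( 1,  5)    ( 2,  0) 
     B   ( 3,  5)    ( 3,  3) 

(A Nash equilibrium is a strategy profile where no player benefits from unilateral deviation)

Nash equilibrium: (B, X)

Work:
Best responses:
  P1 vs X: payoffs [1, 3] → best response B (payoff 3)
  P1 vs Y: payoffs [2, 3] → best response B (payoff 3)
  P2 vs A: payoffs [5, 0] → best response X (payoff 5)
  P2 vs B: payoffs [5, 3] → best response X (payoff 5)
Mutual best responses: (B,X) → Nash equilibria.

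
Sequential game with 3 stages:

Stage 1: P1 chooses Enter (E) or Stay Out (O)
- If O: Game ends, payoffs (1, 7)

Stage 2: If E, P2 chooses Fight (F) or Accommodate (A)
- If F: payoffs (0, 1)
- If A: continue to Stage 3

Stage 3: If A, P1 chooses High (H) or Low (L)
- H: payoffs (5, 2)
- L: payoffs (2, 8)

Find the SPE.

SPE: (E, A, H); Outcome (5, 2)

Work:
Stage 3: P1 chooses H (5 vs 2)
Stage 2: P2: F->1, A->2 (anticipating H). Choose A
Stage 1: P1: O->1, E->5 (anticipating A, H). Choose E
SPE path: E -> A -> H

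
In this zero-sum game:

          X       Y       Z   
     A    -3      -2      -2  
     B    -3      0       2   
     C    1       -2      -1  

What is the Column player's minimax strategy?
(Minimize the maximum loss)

Column should play Y, value = 0

Work:
Column player minimizes Row's maximum payoff:
Column X: max payoff to Row = 1
Column Y: max payoff to Row = 0
Column Z: max payoff to Row = 2
Minimum is 0, achieved by column Y.
Minimax strategy: Y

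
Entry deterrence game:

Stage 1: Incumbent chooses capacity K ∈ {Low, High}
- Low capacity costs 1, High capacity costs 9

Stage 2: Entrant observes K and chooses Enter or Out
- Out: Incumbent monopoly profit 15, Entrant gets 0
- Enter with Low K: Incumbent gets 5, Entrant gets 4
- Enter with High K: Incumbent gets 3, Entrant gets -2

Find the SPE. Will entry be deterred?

SPE: (High, Enter|Low, Out|High); Entry deterred. Incumbent net profit = 6

Work:
After Low K: Entrant enters (4 > 0)
After High K: Entrant stays out (-2 < 0)
Incumbent: Low → 5−1=4, High → 15−9=6
Incumbent chooses High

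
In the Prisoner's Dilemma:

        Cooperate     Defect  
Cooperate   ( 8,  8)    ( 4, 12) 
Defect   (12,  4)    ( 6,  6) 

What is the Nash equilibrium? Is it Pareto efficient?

(Defect, Defect) is NE; not Pareto efficient

Work:
Defect dominates Cooperate for both players:
If P2 cooperates: Defect (12) > Cooperate (8)
If P2 defects: Defect (6) > Cooperate (4)
NE: (Defect, Defect) with payoff (6, 6)
But (Cooperate, Cooperate) = (8, 8) Pareto dominates (6, 6)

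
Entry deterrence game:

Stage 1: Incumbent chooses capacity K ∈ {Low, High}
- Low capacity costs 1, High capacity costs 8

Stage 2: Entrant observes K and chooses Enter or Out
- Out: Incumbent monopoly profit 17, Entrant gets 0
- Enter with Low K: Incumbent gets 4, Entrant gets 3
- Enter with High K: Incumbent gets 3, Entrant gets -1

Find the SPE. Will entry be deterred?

SPE: (High, Enter|Low, Out|High); Entry deterred. Incumbent net profit = 9

Work:
After Low K: Entrant enters (3 > 0)
After High K: Entrant stays out (-1 < 0)
Incumbent: Low → 4−1=3, High → 17−8=9
Incumbent chooses High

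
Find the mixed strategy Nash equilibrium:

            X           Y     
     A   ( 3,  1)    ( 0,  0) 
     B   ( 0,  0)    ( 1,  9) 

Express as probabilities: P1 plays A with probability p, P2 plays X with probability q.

p = 0.9, q = 0.25

Work:
Find probabilities that make opponent indifferent:
P2 chooses q to make P1 indifferent between A and B
P1 chooses p to make P2 indifferent between X and Y
Mixed NE: P1 plays (A: 0.9, B: 0.1), P2 plays (X: 0.25, Y: 0.75)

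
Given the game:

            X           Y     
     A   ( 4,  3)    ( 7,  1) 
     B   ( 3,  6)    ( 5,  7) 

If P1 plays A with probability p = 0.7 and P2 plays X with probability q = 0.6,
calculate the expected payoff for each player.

E[P1] = 4.78, E[P2] = 3.46

Work:
E[P1] = p·q·π₁(A,X) + p·(1-q)·π₁(A,Y) + (1-p)·q·π₁(B,X) + (1-p)·(1-q)·π₁(B,Y)
= 0.7·0.6·4 + 0.7·0.4·7 + 0.3·0.6·3 + 0.3·0.4·5
= 4.78

E[P2] = 3.46 (similar calculation)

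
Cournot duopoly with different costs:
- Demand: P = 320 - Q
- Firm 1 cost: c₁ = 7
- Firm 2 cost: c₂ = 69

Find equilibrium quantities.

q₁* = 125.0, q₂* = 63.0

Work:
Reaction: q₁ = (320 - 7 - q₂)/2
Reaction: q₂ = (320 - 69 - q₁)/2
Solve simultaneously:
q₁* = (320 - 2×7 + 69)/3 = 125.0
q₂* = (320 - 2×69 + 7)/3 = 63.0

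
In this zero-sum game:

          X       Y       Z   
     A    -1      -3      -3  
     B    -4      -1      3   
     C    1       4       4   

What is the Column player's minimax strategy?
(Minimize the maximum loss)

Column should play X, value = 1

Work:
Column player minimizes Row's maximum payoff:
Column X: max payoff to Row = 1
Column Y: max payoff to Row = 4
Column Z: max payoff to Row = 4
Minimum is 1, achieved by column X.
Minimax strategy: X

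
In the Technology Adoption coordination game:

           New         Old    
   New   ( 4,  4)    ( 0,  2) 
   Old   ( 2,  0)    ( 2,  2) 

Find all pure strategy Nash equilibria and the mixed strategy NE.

Pure NE: (New, New) and (Old, Old); Mixed NE: p = 0.5, q = 0.5

Work:
Check pure NE:
(New, New): (4, 4) - no unilateral deviation beneficial
(Old, Old): (2, 2) - no unilateral deviation beneficial
Mixed NE: P1 plays New with p = 0.5, P2 plays New with q = 0.5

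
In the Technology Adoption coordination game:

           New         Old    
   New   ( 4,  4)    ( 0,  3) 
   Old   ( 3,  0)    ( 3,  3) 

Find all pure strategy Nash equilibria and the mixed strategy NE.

Pure NE: (New, New) and (Old, Old); Mixed NE: p = 0.75, q = 0.75

Work:
Check pure NE:
(New, New): (4, 4) - no unilateral deviation beneficial
(Old, Old): (3, 3) - no unilateral deviation beneficial
Mixed NE: P1 plays New with p = 0.75, P2 plays New with q = 0.75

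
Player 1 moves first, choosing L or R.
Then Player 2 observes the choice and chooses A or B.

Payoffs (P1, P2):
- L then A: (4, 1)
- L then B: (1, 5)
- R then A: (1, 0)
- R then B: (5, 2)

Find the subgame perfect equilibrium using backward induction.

P1 plays R, P2 plays B after L and B after R; Payoff (5, 2)

Work:
Backward induction:
After L: P2 chooses B → P1 gets 1
After R: P2 chooses B → P1 gets 5
P1 chooses R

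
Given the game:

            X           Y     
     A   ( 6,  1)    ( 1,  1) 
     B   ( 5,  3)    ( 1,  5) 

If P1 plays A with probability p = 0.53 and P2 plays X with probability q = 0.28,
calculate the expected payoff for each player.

E[P1] = 2.2684, E[P2] = 2.6168

Work:
E[P1] = p·q·π₁(A,X) + p·(1-q)·π₁(A,Y) + (1-p)·q·π₁(B,X) + (1-p)·(1-q)·π₁(B,Y)
= 0.53·0.28·6 + 0.53·0.72·1 + 0.47·0.28·5 + 0.47·0.72·1
= 2.2684

E[P2] = 2.6168 (similar calculation)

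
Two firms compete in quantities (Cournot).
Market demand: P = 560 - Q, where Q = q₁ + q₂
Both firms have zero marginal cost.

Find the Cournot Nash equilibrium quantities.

q₁* = q₂* = 186.67; P* = 186.67

Work:
Profit: π_i = P·q_i = (a - q_i - q_j)·q_i
FOC: ∂π_i/∂q_i = a - 2q_i - q_j = 0
Reaction function: q_i = (560 - q_j)/2
Symmetry: q* = 560/3 = 186.67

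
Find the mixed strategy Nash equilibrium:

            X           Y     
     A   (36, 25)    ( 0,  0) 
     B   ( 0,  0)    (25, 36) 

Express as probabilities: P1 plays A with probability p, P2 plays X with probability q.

p = 0.5902, q = 0.4098

Work:
Find probabilities that make opponent indifferent:
P2 chooses q to make P1 indifferent between A and B
P1 chooses p to make P2 indifferent between X and Y
Mixed NE: P1 plays (A: 0.5902, B: 0.4098), P2 plays (X: 0.4098, Y: 0.5902)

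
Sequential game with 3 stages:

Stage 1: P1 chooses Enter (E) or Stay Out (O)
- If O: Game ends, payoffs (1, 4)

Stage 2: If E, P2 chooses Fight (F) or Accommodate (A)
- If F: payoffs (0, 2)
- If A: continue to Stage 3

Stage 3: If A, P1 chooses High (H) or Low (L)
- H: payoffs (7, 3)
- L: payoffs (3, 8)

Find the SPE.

SPE: (E, A, H); Outcome (7, 3)

Work:
Stage 3: P1 chooses H (7 vs 3)
Stage 2: P2: F->2, A->3 (anticipating H). Choose A
Stage 1: P1: O->1, E->7 (anticipating A, H). Choose E
SPE path: E -> A -> H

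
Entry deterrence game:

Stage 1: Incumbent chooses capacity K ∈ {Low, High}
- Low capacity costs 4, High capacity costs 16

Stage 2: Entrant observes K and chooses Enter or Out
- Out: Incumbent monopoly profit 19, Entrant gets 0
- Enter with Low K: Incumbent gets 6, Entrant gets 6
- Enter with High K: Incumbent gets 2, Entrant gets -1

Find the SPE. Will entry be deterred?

SPE: (High, Enter|Low, Out|High); Entry deterred. Incumbent net profit = 3

Work:
After Low K: Entrant enters (6 > 0)
After High K: Entrant stays out (-1 < 0)
Incumbent: Low → 6−4=2, High → 19−16=3
Incumbent chooses High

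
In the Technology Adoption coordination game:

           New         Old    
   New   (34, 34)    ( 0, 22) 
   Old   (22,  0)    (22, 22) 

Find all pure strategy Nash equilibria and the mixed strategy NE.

Pure NE: (New, New) and (Old, Old); Mixed NE: p = 0.6471, q = 0.6471

Work:
Check pure NE:
(New, New): (34, 34) - no unilateral deviation beneficial
(Old, Old): (22, 22) - no unilateral deviation beneficial
Mixed NE: P1 plays New with p = 0.6471, P2 plays New with q = 0.6471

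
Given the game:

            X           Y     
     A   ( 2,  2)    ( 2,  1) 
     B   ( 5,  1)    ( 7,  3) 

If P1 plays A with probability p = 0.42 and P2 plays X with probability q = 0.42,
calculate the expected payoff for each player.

E[P1] = 4.4128, E[P2] = 1.8492

Work:
E[P1] = p·q·π₁(A,X) + p·(1-q)·π₁(A,Y) + (1-p)·q·π₁(B,X) + (1-p)·(1-q)·π₁(B,Y)
= 0.42·0.42·2 + 0.42·0.58·2 + 0.58·0.42·5 + 0.58·0.58·7
= 4.4128

E[P2] = 1.8492 (similar calculation)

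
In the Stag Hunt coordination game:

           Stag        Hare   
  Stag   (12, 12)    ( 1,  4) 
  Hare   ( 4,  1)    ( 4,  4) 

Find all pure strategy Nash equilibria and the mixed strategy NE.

Pure NE: (Stag, Stag) and (Hare, Hare); Mixed NE: p = 0.2727, q = 0.2727

Work:
Check pure NE:
(Stag, Stag): (12, 12) - no unilateral deviation beneficial
(Hare, Hare): (4, 4) - no unilateral deviation beneficial
Mixed NE: P1 plays Stag with p = 0.2727, P2 plays Stag with q = 0.2727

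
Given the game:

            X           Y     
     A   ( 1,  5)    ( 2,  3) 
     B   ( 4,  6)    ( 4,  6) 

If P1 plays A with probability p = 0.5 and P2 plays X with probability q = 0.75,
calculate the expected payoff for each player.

E[P1] = 2.625, E[P2] = 5.25

Work:
E[P1] = p·q·π₁(A,X) + p·(1-q)·π₁(A,Y) + (1-p)·q·π₁(B,X) + (1-p)·(1-q)·π₁(B,Y)
= 0.5·0.75·1 + 0.5·0.25·2 + 0.5·0.75·4 + 0.5·0.25·4
= 2.625

E[P2] = 5.25 (similar calculation)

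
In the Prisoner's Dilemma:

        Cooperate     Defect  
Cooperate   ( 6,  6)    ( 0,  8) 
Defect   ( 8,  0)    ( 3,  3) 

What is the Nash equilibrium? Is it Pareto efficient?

(Defect, Defect) is NE; not Pareto efficient

Work:
Defect dominates Cooperate for both players:
If P2 cooperates: Defect (8) > Cooperate (6)
If P2 defects: Defect (3) > Cooperate (0)
NE: (Defect, Defect) with payoff (3, 3)
But (Cooperate, Cooperate) = (6, 6) Pareto dominates (3, 3)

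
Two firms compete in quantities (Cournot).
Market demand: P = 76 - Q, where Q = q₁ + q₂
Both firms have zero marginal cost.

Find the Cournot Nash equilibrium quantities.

q₁* = q₂* = 25.33; P* = 25.33

Work:
Profit: π_i = P·q_i = (a - q_i - q_j)·q_i
FOC: ∂π_i/∂q_i = a - 2q_i - q_j = 0
Reaction function: q_i = (76 - q_j)/2
Symmetry: q* = 76/3 = 25.33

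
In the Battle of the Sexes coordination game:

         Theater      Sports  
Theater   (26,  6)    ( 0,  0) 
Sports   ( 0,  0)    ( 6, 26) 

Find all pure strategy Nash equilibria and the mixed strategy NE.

Pure NE: (Theater, Theater) and (Sports, Sports); Mixed NE: p = 0.8125, q = 0.1875

Work:
Check pure NE:
(Theater, Theater): (26, 6) - no unilateral deviation beneficial
(Sports, Sports): (6, 26) - no unilateral deviation beneficial
Mixed NE: P1 plays Theater with p = 0.8125, P2 plays Theater with q = 0.1875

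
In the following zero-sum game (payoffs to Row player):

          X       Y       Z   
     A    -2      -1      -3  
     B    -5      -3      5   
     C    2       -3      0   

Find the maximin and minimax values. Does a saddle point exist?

Maximin = -3, Minimax = -1, Saddle: False

Work:
Row minimums: [-3, -5, -3] → maximin = -3
Column maximums: [2, -1, 5] → minimax = -1
No saddle point (maximin ≠ minimax). Mixed strategy needed.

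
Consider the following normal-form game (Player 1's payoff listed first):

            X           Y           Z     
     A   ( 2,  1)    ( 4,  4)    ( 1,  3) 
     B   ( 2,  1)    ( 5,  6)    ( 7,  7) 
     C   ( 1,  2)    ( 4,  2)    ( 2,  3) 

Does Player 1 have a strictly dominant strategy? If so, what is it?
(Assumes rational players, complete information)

No strictly dominant strategy exists for Player 1

Work:
A strategy strictly dominates another if it gives a strictly higher payoff against every opponent action. Compare each pair of P1's strategies column-by-column:
  A vs B: [2 vs 2, 4 vs 5, 1 vs 7] → A does not strictly dominate B (column X: 2 ≤ 2)
  A vs C: [2 vs 1, 4 vs 4, 1 vs 2] → A does not strictly dominate C (column Y: 4 ≤ 4)
  B vs A: [2 vs 2, 5 vs 4, 7 vs 1] → B does not strictly dominate A (column X: 2 ≤ 2)
  B vs C: [2 vs 1, 5 vs 4, 7 vs 2] → B strictly dominates C
  C vs A: [1 vs 2, 4 vs 4, 2 vs 1] → C does not strictly dominate A (column X: 1 ≤ 2)
  C vs B: [1 vs 2, 4 vs 5, 2 vs 7] → C does not strictly dominate B (column X: 1 ≤ 2)
No single strategy strictly dominates all others → no strictly dominant strategy.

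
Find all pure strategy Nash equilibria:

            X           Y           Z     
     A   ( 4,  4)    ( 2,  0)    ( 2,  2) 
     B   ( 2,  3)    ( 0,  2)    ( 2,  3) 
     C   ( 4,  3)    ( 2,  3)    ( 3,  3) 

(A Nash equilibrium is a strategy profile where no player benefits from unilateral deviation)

Nash equilibrium: (A, X), (C, X), (C, Y), (C, Z)

Work:
Best responses:
  P1 vs X: payoffs [4, 2, 4] → best response A/C (payoff 4)
  P1 vs Y: payoffs [2, 0, 2] → best response A/C (payoff 2)
  P1 vs Z: payoffs [2, 2, 3] → best response C (payoff 3)
  P2 vs A: payoffs [4, 0, 2] → best response X (payoff 4)
  P2 vs B: payoffs [3, 2, 3] → best response X/Z (payoff 3)
  P2 vs C: payoffs [3, 3, 3] → best response X/Y/Z (payoff 3)
Mutual best responses: (A,X), (C,X), (C,Y), (C,Z) → Nash equilibria.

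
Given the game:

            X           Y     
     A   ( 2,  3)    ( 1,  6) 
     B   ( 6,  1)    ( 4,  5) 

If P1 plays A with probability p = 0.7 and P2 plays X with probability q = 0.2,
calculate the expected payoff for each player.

E[P1] = 2.16, E[P2] = 5.04

Work:
E[P1] = p·q·π₁(A,X) + p·(1-q)·π₁(A,Y) + (1-p)·q·π₁(B,X) + (1-p)·(1-q)·π₁(B,Y)
= 0.7·0.2·2 + 0.7·0.8·1 + 0.3·0.2·6 + 0.3·0.8·4
= 2.16

E[P2] = 5.04 (similar calculation)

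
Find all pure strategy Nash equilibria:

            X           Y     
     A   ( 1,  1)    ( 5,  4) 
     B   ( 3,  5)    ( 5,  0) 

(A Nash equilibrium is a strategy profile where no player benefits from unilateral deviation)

Nash equilibrium: (A, Y), (B, X)

Work:
Best responses:
  P1 vs X: payoffs [1, 3] → best response B (payoff 3)
  P1 vs Y: payoffs [5, 5] → best response A/B (payoff 5)
  P2 vs A: payoffs [1, 4] → best response Y (payoff 4)
  P2 vs B: payoffs [5, 0] → best response X (payoff 5)
Mutual best responses: (A,Y), (B,X) → Nash equilibria.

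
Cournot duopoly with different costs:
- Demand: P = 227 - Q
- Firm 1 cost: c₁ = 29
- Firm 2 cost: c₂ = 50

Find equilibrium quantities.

q₁* = 73.0, q₂* = 52.0

Work:
Reaction: q₁ = (227 - 29 - q₂)/2
Reaction: q₂ = (227 - 50 - q₁)/2
Solve simultaneously:
q₁* = (227 - 2×29 + 50)/3 = 73.0
q₂* = (227 - 2×50 + 29)/3 = 52.0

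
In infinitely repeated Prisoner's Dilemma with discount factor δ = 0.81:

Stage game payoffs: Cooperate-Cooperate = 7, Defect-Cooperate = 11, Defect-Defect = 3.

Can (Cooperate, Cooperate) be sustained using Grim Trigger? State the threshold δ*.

δ* = 0.5; since δ = 0.81 ≥ 0.5, cooperation can be sustained

Work:
For Grim Trigger:
Cooperate forever: 7/(1-δ)
Defect then punished: 11 + 3·δ/(1-δ)
Need: 7/(1-δ) ≥ 11 + 3·δ/(1-δ)
Solving: δ ≥ (T-R)/(T-P) = (11-7)/(11-3) = 0.5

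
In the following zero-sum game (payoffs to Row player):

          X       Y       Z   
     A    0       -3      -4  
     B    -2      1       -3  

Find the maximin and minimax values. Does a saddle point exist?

Maximin = -3, Minimax = -3, Saddle: True

Work:
Row minimums: [-4, -3] → maximin = -3
Column maximums: [0, 1, -3] → minimax = -3
Saddle point exists! Game value = -3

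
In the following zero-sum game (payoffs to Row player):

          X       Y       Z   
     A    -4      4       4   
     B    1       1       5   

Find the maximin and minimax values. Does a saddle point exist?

Maximin = 1, Minimax = 1, Saddle: True

Work:
Row minimums: [-4, 1] → maximin = 1
Column maximums: [1, 4, 5] → minimax = 1
Saddle point exists! Game value = 1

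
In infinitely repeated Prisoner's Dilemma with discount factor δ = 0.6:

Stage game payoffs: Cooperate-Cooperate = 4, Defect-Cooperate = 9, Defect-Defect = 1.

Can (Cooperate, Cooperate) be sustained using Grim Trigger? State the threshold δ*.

δ* = 0.625; since δ = 0.6 < 0.625, cooperation cannot be sustained

Work:
For Grim Trigger:
Cooperate forever: 4/(1-δ)
Defect then punished: 9 + 1·δ/(1-δ)
Need: 4/(1-δ) ≥ 9 + 1·δ/(1-δ)
Solving: δ ≥ (T-R)/(T-P) = (9-4)/(9-1) = 0.625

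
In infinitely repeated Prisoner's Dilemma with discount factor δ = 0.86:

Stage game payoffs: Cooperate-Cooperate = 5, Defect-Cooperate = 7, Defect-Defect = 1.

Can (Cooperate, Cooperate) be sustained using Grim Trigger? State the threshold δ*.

δ* = 0.3333; since δ = 0.86 ≥ 0.3333, cooperation can be sustained

Work:
For Grim Trigger:
Cooperate forever: 5/(1-δ)
Defect then punished: 7 + 1·δ/(1-δ)
Need: 5/(1-δ) ≥ 7 + 1·δ/(1-δ)
Solving: δ ≥ (T-R)/(T-P) = (7-5)/(7-1) = 0.3333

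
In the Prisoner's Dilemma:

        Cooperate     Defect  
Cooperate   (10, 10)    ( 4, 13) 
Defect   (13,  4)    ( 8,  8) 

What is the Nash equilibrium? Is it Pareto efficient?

(Defect, Defect) is NE; not Pareto efficient

Work:
Defect dominates Cooperate for both players:
If P2 cooperates: Defect (13) > Cooperate (10)
If P2 defects: Defect (8) > Cooperate (4)
NE: (Defect, Defect) with payoff (8, 8)
But (Cooperate, Cooperate) = (10, 10) Pareto dominates (8, 8)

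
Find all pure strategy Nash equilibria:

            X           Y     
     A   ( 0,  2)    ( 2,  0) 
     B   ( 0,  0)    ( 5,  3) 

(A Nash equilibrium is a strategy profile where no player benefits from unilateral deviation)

Nash equilibrium: (A, X), (B, Y)

Work:
Best responses:
  P1 vs X: payoffs [0, 0] → best response A/B (payoff 0)
  P1 vs Y: payoffs [2, 5] → best response B (payoff 5)
  P2 vs A: payoffs [2, 0] → best response X (payoff 2)
  P2 vs B: payoffs [0, 3] → best response Y (payoff 3)
Mutual best responses: (A,X), (B,Y) → Nash equilibria.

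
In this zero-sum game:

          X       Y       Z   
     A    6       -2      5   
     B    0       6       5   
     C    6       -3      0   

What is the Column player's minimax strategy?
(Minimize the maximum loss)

Column should play Z, value = 5

Work:
Column player minimizes Row's maximum payoff:
Column X: max payoff to Row = 6
Column Y: max payoff to Row = 6
Column Z: max payoff to Row = 5
Minimum is 5, achieved by column Z.
Minimax strategy: Z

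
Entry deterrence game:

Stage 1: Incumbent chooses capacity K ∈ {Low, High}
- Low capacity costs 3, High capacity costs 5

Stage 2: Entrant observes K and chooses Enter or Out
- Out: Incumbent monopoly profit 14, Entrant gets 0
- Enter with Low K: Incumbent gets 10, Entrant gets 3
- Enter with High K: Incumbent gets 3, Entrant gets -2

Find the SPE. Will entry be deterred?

SPE: (High, Enter|Low, Out|High); Entry deterred. Incumbent net profit = 9

Work:
After Low K: Entrant enters (3 > 0)
After High K: Entrant stays out (-2 < 0)
Incumbent: Low → 10−3=7, High → 14−5=9
Incumbent chooses High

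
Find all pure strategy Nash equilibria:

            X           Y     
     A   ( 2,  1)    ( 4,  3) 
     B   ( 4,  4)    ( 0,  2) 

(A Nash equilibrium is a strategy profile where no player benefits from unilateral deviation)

Nash equilibrium: (A, Y), (B, X)

Work:
Best responses:
  P1 vs X: payoffs [2, 4] → best response B (payoff 4)
  P1 vs Y: payoffs [4, 0] → best response A (payoff 4)
  P2 vs A: payoffs [1, 3] → best response Y (payoff 3)
  P2 vs B: payoffs [4, 2] → best response X (payoff 4)
Mutual best responses: (A,Y), (B,X) → Nash equilibria.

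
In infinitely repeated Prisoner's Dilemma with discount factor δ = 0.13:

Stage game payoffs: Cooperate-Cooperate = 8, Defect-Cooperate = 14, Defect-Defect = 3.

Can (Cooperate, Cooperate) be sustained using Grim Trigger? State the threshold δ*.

δ* = 0.5455; since δ = 0.13 < 0.5455, cooperation cannot be sustained

Work:
For Grim Trigger:
Cooperate forever: 8/(1-δ)
Defect then punished: 14 + 3·δ/(1-δ)
Need: 8/(1-δ) ≥ 14 + 3·δ/(1-δ)
Solving: δ ≥ (T-R)/(T-P) = (14-8)/(14-3) = 0.5455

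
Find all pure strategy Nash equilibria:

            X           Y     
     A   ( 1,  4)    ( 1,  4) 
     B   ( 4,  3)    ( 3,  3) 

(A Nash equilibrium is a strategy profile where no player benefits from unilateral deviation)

Nash equilibrium: (B, X), (B, Y)

Work:
Best responses:
  P1 vs X: payoffs [1, 4] → best response B (payoff 4)
  P1 vs Y: payoffs [1, 3] → best response B (payoff 3)
  P2 vs A: payoffs [4, 4] → best response X/Y (payoff 4)
  P2 vs B: payoffs [3, 3] → best response X/Y (payoff 3)
Mutual best responses: (B,X), (B,Y) → Nash equilibria.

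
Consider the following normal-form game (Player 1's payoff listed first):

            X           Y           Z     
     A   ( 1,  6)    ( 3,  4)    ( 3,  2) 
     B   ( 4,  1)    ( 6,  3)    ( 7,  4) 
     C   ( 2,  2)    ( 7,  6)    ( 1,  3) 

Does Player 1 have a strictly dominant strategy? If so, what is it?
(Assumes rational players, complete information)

No strictly dominant strategy exists for Player 1

Work:
A strategy strictly dominates another if it gives a strictly higher payoff against every opponent action. Compare each pair of P1's strategies column-by-column:
  A vs B: [1 vs 4, 3 vs 6, 3 vs 7] → A does not strictly dominate B (column X: 1 ≤ 4)
  A vs C: [1 vs 2, 3 vs 7, 3 vs 1] → A does not strictly dominate C (column X: 1 ≤ 2)
  B vs A: [4 vs 1, 6 vs 3, 7 vs 3] → B strictly dominates A
  B vs C: [4 vs 2, 6 vs 7, 7 vs 1] → B does not strictly dominate C (column Y: 6 ≤ 7)
  C vs A: [2 vs 1, 7 vs 3, 1 vs 3] → C does not strictly dominate A (column Z: 1 ≤ 3)
  C vs B: [2 vs 4, 7 vs 6, 1 vs 7] → C does not strictly dominate B (column X: 2 ≤ 4)
No single strategy strictly dominates all others → no strictly dominant strategy.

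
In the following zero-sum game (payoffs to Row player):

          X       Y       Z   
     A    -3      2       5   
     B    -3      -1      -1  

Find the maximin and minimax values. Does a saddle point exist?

Maximin = -3, Minimax = -3, Saddle: True

Work:
Row minimums: [-3, -3] → maximin = -3
Column maximums: [-3, 2, 5] → minimax = -3
Saddle point exists! Game value = -3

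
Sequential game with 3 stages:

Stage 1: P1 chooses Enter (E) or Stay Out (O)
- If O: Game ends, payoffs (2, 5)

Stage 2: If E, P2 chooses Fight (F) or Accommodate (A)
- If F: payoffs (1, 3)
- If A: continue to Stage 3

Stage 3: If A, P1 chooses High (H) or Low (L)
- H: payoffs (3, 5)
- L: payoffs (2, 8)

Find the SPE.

SPE: (E, A, H); Outcome (3, 5)

Work:
Stage 3: P1 chooses H (3 vs 2)
Stage 2: P2: F->3, A->5 (anticipating H). Choose A
Stage 1: P1: O->2, E->3 (anticipating A, H). Choose E
SPE path: E -> A -> H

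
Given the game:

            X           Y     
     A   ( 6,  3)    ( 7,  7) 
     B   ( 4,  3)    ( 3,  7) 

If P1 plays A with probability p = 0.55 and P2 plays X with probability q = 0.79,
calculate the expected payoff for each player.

E[P1] = 5.121, E[P2] = 3.84

Work:
E[P1] = p·q·π₁(A,X) + p·(1-q)·π₁(A,Y) + (1-p)·q·π₁(B,X) + (1-p)·(1-q)·π₁(B,Y)
= 0.55·0.79·6 + 0.55·0.21·7 + 0.45·0.79·4 + 0.45·0.21·3
= 5.121

E[P2] = 3.84 (similar calculation)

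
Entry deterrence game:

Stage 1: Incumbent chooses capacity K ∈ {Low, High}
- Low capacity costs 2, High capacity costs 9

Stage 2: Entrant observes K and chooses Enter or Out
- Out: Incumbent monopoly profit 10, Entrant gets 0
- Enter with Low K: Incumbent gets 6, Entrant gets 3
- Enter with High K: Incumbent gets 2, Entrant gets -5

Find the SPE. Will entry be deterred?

SPE: (Low, Enter|Low, Out|High); Entry not deterred. Incumbent net profit = 4, Entrant gets 3

Work:
After Low K: Entrant enters (3 > 0)
After High K: Entrant stays out (-5 < 0)
Incumbent: Low → 6−2=4, High → 10−9=1
Incumbent chooses Low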